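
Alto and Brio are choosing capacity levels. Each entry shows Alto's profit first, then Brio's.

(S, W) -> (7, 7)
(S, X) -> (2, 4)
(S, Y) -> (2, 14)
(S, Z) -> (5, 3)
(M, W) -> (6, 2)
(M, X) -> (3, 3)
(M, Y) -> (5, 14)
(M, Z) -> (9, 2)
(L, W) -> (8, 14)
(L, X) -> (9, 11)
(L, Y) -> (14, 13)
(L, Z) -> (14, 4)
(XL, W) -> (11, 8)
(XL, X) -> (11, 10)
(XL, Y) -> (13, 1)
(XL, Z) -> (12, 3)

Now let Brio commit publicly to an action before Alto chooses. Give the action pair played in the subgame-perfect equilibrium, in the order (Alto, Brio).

(L, Y)

Work backward from Alto's decision.
- W: Alto compares 7, 6, 8, 11 and picks XL; Brio would get 8.
- X: Alto compares 2, 3, 9, 11 and picks XL; Brio would get 10.
- Y: Alto compares 2, 5, 14, 13 and picks L; Brio would get 13.
- Z: Alto compares 5, 9, 14, 12 and picks L; Brio would get 4.
Among 8, 10, 13, 4, the best is 13 at Y. Subgame-perfect outcome: (L, Y) with payoffs (14, 13).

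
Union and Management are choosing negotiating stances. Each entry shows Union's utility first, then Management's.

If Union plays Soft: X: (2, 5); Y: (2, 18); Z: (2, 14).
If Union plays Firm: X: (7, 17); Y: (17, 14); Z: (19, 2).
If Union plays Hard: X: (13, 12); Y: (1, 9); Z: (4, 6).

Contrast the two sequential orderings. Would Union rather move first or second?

second

If Union leads: Management's best replies are Soft→Y, Firm→X, Hard→X; Union's induced payoffs 2, 7, 13; outcome (Hard, X), payoffs (13, 12).
If Management leads: Union's best replies are X→Hard, Y→Firm, Z→Firm; Management's induced payoffs 12, 14, 2; outcome (Firm, Y), payoffs (17, 14).
Union gets 13 moving first and 17 moving second, so Union prefers to move second.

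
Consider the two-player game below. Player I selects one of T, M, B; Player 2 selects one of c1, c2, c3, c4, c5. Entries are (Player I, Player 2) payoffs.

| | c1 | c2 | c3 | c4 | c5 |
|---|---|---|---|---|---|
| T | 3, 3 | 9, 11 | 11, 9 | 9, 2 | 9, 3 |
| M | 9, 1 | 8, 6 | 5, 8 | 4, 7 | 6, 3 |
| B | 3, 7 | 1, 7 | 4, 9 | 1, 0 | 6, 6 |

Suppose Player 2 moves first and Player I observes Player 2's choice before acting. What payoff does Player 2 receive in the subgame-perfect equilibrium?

11

Solve by backward induction (Player 2 leads).
- c1 → Player I plays M (best of 3, 9, 3); Player 2 gets 1.
- c2 → Player I plays T (best of 9, 8, 1); Player 2 gets 11.
- c3 → Player I plays T (best of 11, 5, 4); Player 2 gets 9.
- c4 → Player I plays T (best of 9, 4, 1); Player 2 gets 2.
- c5 → Player I plays T (best of 9, 6, 6); Player 2 gets 3.
Maximizing over 1, 11, 9, 2, 3, Player 2 chooses c2. Subgame-perfect outcome: (T, c2) with payoffs (9, 11).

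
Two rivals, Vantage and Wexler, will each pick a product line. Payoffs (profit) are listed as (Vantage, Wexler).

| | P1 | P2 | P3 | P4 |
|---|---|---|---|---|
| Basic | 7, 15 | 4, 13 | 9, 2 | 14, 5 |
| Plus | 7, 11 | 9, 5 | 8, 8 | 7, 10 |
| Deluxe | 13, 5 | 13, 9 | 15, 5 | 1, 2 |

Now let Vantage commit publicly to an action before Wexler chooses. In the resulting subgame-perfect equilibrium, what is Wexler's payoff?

Backward induction with Vantage moving first.
- Basic: BR = P1, leader payoff 7.
- Plus: BR = P1, leader payoff 7.
- Deluxe: BR = P2, leader payoff 13.
Vantage's induced payoffs are 7, 7, 13, so Vantage commits to Deluxe. Subgame-perfect outcome: (Deluxe, P2) with payoffs (13, 9).

9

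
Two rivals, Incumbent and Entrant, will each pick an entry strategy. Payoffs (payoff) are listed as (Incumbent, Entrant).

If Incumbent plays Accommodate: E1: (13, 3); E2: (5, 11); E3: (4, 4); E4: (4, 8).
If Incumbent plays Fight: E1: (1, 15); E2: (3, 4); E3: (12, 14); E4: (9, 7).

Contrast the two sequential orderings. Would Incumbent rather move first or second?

If Incumbent leads: Entrant's best replies are Accommodate→E2, Fight→E1; Incumbent's induced payoffs 5, 1; outcome (Accommodate, E2), payoffs (5, 11).
If Entrant leads: Incumbent's best replies are E1→Accommodate, E2→Accommodate, E3→Fight, E4→Fight; Entrant's induced payoffs 3, 11, 14, 7; outcome (Fight, E3), payoffs (12, 14).
Incumbent gets 5 moving first and 12 moving second, so Incumbent prefers to move second.

second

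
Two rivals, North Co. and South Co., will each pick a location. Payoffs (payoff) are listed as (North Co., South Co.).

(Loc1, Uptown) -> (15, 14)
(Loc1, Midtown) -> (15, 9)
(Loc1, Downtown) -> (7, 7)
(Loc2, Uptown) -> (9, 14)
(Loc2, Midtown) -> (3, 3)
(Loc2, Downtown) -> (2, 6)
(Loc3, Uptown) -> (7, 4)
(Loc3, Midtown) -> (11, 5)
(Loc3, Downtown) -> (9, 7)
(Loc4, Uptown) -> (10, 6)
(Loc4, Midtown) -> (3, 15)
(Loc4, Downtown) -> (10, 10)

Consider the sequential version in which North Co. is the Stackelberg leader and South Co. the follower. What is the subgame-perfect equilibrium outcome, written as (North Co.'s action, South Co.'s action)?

(Loc1, Uptown)

Work backward from South Co.'s decision.
- Loc1: South Co. compares 14, 9, 7 and picks Uptown; North Co. would get 15.
- Loc2: South Co. compares 14, 3, 6 and picks Uptown; North Co. would get 9.
- Loc3: South Co. compares 4, 5, 7 and picks Downtown; North Co. would get 9.
- Loc4: South Co. compares 6, 15, 10 and picks Midtown; North Co. would get 3.
North Co.'s induced payoffs are 15, 9, 9, 3, so North Co. commits to Loc1. Subgame-perfect outcome: (Loc1, Uptown) with payoffs (15, 14).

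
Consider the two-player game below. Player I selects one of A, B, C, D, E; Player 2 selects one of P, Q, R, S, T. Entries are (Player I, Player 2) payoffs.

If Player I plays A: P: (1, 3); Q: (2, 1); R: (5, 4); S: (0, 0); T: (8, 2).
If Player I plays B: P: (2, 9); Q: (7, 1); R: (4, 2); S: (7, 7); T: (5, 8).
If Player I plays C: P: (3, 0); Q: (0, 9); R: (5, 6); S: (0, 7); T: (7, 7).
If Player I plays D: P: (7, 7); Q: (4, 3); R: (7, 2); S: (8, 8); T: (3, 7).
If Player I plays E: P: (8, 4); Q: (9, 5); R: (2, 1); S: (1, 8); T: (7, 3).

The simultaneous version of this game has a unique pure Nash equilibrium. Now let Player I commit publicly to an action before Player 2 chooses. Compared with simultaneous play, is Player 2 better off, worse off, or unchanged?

Solve by backward induction (Player I leads).
- A: BR = R, leader payoff 5.
- B: BR = P, leader payoff 2.
- C: BR = Q, leader payoff 0.
- D: BR = S, leader payoff 8.
- E: BR = S, leader payoff 1.
Among 5, 2, 0, 8, 1, the best is 8 at D. Subgame-perfect outcome: (D, S) with payoffs (8, 8).
Under simultaneous play:
Player I's best replies: P→E; Q→E; R→D; S→D; T→A.
Player 2's best replies: A→R; B→P; C→Q; D→S; E→S.
Only (D, S) has each player best-responding; Nash payoffs (8, 8).
Player 2 earns 8 sequentially versus 8 at the Nash outcome: unchanged.

unchanged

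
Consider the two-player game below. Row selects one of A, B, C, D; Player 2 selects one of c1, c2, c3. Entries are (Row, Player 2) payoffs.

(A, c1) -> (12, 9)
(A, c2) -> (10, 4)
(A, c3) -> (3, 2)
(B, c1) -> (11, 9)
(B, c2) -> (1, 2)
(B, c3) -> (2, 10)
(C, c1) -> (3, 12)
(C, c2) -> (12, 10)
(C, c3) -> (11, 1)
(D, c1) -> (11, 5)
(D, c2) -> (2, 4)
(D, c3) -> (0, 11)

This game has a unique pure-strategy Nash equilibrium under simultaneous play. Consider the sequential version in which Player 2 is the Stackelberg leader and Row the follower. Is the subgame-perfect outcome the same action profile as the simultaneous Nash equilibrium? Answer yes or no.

Solve by backward induction (Player 2 leads).
- c1: BR = A, leader payoff 9.
- c2: BR = C, leader payoff 10.
- c3: BR = C, leader payoff 1.
Maximizing over 9, 10, 1, Player 2 chooses c2. Subgame-perfect outcome: (C, c2) with payoffs (12, 10).
Under simultaneous play:
Row's best replies: c1→A; c2→C; c3→C.
Player 2's best replies: A→c1; B→c3; C→c1; D→c3.
The unique mutual best reply is (A, c1), giving (12, 9).
Sequential outcome (C, c2) differs from the Nash profile (A, c1).

no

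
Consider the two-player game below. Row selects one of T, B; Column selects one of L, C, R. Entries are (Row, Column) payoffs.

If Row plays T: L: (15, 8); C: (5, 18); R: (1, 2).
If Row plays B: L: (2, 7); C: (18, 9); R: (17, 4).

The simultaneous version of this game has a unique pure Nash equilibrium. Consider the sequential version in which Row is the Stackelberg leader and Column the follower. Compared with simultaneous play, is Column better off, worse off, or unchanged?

unchanged

Solve by backward induction (Row leads).
- T: BR = C, leader payoff 5.
- B: BR = C, leader payoff 18.
Row's induced payoffs are 5, 18, so Row commits to B. Subgame-perfect outcome: (B, C) with payoffs (18, 9).
For the simultaneous game, intersect best replies.
Row's best replies: L→T; C→B; R→B.
Column's best replies: T→C; B→C.
The unique mutual best reply is (B, C), giving (18, 9).
Column earns 9 sequentially versus 9 at the Nash outcome: unchanged.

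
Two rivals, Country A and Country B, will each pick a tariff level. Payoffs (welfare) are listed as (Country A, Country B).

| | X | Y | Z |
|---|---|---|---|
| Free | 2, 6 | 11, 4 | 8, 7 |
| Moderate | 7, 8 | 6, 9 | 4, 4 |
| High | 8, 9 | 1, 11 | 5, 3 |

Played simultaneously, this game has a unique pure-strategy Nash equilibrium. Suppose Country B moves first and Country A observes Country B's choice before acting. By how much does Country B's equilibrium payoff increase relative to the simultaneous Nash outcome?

2

Solve by backward induction (Country B leads).
- X: Country A compares 2, 7, 8 and picks High; Country B would get 9.
- Y: Country A compares 11, 6, 1 and picks Free; Country B would get 4.
- Z: Country A compares 8, 4, 5 and picks Free; Country B would get 7.
Among 9, 4, 7, the best is 9 at X. Subgame-perfect outcome: (High, X) with payoffs (8, 9).
For the simultaneous game, intersect best replies.
Country A's best replies: X→High; Y→Free; Z→Free.
Country B's best replies: Free→Z; Moderate→Y; High→Y.
The unique mutual best reply is (Free, Z), giving (8, 7).
Country B's commitment gain: 9 − 7 = 2.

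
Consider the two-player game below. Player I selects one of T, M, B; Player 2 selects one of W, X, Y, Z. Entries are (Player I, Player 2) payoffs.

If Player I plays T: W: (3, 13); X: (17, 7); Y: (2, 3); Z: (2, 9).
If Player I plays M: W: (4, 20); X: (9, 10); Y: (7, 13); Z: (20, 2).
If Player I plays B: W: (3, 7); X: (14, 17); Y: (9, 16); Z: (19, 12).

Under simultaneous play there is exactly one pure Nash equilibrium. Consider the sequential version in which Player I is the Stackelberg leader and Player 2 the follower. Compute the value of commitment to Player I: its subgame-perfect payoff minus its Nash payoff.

10

Backward induction with Player I moving first.
- T: BR = W, leader payoff 3.
- M: BR = W, leader payoff 4.
- B: BR = X, leader payoff 14.
Player I's induced payoffs are 3, 4, 14, so Player I commits to B. Subgame-perfect outcome: (B, X) with payoffs (14, 17).
Under simultaneous play:
Player I's best replies: W→M; X→T; Y→B; Z→M.
Player 2's best replies: T→W; M→W; B→X.
The unique mutual best reply is (M, W), giving (4, 20).
Player I's commitment gain: 14 − 4 = 10.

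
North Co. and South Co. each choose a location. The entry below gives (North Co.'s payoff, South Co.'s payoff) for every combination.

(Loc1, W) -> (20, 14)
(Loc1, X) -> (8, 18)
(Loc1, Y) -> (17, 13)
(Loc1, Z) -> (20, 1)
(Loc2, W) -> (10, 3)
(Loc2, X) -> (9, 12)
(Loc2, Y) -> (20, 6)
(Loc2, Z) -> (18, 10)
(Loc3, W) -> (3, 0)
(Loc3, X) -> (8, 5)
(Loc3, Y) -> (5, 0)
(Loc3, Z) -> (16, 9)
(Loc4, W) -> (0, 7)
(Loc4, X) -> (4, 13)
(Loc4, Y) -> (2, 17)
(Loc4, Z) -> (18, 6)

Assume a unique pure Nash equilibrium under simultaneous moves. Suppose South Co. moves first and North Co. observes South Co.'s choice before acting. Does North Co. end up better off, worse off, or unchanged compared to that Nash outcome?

Solve by backward induction (South Co. leads).
- W: North Co. compares 20, 10, 3, 0 and picks Loc1; South Co. would get 14.
- X: North Co. compares 8, 9, 8, 4 and picks Loc2; South Co. would get 12.
- Y: North Co. compares 17, 20, 5, 2 and picks Loc2; South Co. would get 6.
- Z: North Co. compares 20, 18, 16, 18 and picks Loc1; South Co. would get 1.
Among 14, 12, 6, 1, the best is 14 at W. Subgame-perfect outcome: (Loc1, W) with payoffs (20, 14).
Under simultaneous play:
North Co.'s best replies: W→Loc1; X→Loc2; Y→Loc2; Z→Loc1.
South Co.'s best replies: Loc1→X; Loc2→X; Loc3→Z; Loc4→Y.
Only (Loc2, X) has each player best-responding; Nash payoffs (9, 12).
North Co. earns 20 sequentially versus 9 at the Nash outcome: better off.

better off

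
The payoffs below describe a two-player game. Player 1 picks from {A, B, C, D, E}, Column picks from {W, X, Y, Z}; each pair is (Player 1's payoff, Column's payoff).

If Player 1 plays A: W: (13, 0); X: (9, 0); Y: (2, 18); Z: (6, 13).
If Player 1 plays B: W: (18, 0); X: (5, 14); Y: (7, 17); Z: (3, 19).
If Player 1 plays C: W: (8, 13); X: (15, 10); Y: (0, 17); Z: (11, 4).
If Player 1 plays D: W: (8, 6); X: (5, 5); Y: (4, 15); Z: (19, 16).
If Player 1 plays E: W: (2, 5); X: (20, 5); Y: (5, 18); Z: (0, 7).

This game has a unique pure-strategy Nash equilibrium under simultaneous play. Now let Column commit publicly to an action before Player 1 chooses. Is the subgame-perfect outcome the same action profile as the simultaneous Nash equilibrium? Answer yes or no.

Player 1 best-responds to each possible Column move:
- W → Player 1 plays B (best of 13, 18, 8, 8, 2); Column gets 0.
- X → Player 1 plays E (best of 9, 5, 15, 5, 20); Column gets 5.
- Y → Player 1 plays B (best of 2, 7, 0, 4, 5); Column gets 17.
- Z → Player 1 plays D (best of 6, 3, 11, 19, 0); Column gets 16.
Column's induced payoffs are 0, 5, 17, 16, so Column commits to Y. Subgame-perfect outcome: (B, Y) with payoffs (7, 17).
Under simultaneous play:
Player 1's best replies: W→B; X→E; Y→B; Z→D.
Column's best replies: A→Y; B→Z; C→Y; D→Z; E→Y.
Only (D, Z) has each player best-responding; Nash payoffs (19, 16).
Sequential outcome (B, Y) differs from the Nash profile (D, Z).

no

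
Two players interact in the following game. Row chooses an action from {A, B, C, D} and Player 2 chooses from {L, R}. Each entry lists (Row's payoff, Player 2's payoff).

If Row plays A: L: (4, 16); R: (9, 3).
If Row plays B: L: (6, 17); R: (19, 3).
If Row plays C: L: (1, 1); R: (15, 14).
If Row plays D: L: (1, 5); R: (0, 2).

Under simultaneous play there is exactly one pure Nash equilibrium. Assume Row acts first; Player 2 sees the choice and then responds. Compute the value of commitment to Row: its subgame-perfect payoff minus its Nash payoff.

Backward induction with Row moving first.
- A: BR = L, leader payoff 4.
- B: BR = L, leader payoff 6.
- C: BR = R, leader payoff 15.
- D: BR = L, leader payoff 1.
Among 4, 6, 15, 1, the best is 15 at C. Subgame-perfect outcome: (C, R) with payoffs (15, 14).
Now find the simultaneous Nash equilibrium.
Row's best replies: L→B; R→B.
Player 2's best replies: A→L; B→L; C→R; D→L.
The unique mutual best reply is (B, L), giving (6, 17).
Row's commitment gain: 15 − 6 = 9.

9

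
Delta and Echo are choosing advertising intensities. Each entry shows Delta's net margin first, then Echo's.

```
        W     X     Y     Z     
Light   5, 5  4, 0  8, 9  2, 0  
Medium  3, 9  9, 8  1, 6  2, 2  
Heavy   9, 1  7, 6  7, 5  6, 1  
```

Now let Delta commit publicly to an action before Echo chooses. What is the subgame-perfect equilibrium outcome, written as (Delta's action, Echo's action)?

(Light, Y)

Solve by backward induction (Delta leads).
- Light → Echo plays Y (best of 5, 0, 9, 0); Delta gets 8.
- Medium → Echo plays W (best of 9, 8, 6, 2); Delta gets 3.
- Heavy → Echo plays X (best of 1, 6, 5, 1); Delta gets 7.
Among 8, 3, 7, the best is 8 at Light. Subgame-perfect outcome: (Light, Y) with payoffs (8, 9).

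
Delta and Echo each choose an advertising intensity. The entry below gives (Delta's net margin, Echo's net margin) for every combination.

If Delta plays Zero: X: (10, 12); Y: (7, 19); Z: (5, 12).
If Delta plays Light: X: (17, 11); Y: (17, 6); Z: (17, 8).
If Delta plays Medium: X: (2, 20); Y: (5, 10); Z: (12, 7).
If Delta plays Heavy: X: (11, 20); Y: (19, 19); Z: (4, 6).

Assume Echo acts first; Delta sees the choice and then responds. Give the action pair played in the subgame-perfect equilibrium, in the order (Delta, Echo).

Work backward from Delta's decision.
- X → Delta plays Light (best of 10, 17, 2, 11); Echo gets 11.
- Y → Delta plays Heavy (best of 7, 17, 5, 19); Echo gets 19.
- Z → Delta plays Light (best of 5, 17, 12, 4); Echo gets 8.
Among 11, 19, 8, the best is 19 at Y. Subgame-perfect outcome: (Heavy, Y) with payoffs (19, 19).

(Heavy, Y)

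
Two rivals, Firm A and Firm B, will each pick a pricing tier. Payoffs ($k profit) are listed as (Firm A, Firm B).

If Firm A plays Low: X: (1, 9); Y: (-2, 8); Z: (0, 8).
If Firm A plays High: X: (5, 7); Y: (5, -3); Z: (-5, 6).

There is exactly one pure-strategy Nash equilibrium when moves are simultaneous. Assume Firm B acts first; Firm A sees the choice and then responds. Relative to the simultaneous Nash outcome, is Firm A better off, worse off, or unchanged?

worse off

Backward induction with Firm B moving first.
- X → Firm A plays High (best of 1, 5); Firm B gets 7.
- Y → Firm A plays High (best of -2, 5); Firm B gets -3.
- Z → Firm A plays Low (best of 0, -5); Firm B gets 8.
Firm B's induced payoffs are 7, -3, 8, so Firm B commits to Z. Subgame-perfect outcome: (Low, Z) with payoffs (0, 8).
Now find the simultaneous Nash equilibrium.
Firm A's best replies: X→High; Y→High; Z→Low.
Firm B's best replies: Low→X; High→X.
The unique mutual best reply is (High, X), giving (5, 7).
Firm A earns 0 sequentially versus 5 at the Nash outcome: worse off.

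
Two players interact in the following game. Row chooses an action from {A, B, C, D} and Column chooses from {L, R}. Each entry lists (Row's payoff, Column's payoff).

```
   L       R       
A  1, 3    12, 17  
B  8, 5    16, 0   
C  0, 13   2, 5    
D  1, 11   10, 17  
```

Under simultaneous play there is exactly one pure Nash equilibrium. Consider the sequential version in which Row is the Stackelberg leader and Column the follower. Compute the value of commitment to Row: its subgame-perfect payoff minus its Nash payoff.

Solve by backward induction (Row leads).
- A: BR = R, leader payoff 12.
- B: BR = L, leader payoff 8.
- C: BR = L, leader payoff 0.
- D: BR = R, leader payoff 10.
Maximizing over 12, 8, 0, 10, Row chooses A. Subgame-perfect outcome: (A, R) with payoffs (12, 17).
Under simultaneous play:
Row's best replies: L→B; R→B.
Column's best replies: A→R; B→L; C→L; D→R.
The unique mutual best reply is (B, L), giving (8, 5).
Row's commitment gain: 12 − 8 = 4.

4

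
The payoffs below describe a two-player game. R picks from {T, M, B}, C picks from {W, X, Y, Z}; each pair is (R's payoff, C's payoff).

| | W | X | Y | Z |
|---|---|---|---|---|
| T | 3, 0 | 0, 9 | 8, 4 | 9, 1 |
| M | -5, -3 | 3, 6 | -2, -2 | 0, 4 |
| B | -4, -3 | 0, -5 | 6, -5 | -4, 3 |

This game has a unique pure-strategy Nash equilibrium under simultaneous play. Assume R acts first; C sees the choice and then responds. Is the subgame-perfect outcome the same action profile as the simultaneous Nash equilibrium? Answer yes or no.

yes

C best-responds to each possible R move:
- T → C plays X (best of 0, 9, 4, 1); R gets 0.
- M → C plays X (best of -3, 6, -2, 4); R gets 3.
- B → C plays Z (best of -3, -5, -5, 3); R gets -4.
Among 0, 3, -4, the best is 3 at M. Subgame-perfect outcome: (M, X) with payoffs (3, 6).
Now find the simultaneous Nash equilibrium.
R's best replies: W→T; X→M; Y→T; Z→T.
C's best replies: T→X; M→X; B→Z.
Only (M, X) has each player best-responding; Nash payoffs (3, 6).
Sequential outcome (M, X) coincides with the Nash profile (M, X).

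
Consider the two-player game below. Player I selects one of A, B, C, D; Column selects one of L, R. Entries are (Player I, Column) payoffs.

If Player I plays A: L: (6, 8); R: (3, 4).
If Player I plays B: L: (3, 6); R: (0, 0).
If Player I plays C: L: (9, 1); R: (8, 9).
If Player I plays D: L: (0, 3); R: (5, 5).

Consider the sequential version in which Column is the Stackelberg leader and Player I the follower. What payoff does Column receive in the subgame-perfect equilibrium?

9

Player I best-responds to each possible Column move:
- L → Player I plays C (best of 6, 3, 9, 0); Column gets 1.
- R → Player I plays C (best of 3, 0, 8, 5); Column gets 9.
Maximizing over 1, 9, Column chooses R. Subgame-perfect outcome: (C, R) with payoffs (8, 9).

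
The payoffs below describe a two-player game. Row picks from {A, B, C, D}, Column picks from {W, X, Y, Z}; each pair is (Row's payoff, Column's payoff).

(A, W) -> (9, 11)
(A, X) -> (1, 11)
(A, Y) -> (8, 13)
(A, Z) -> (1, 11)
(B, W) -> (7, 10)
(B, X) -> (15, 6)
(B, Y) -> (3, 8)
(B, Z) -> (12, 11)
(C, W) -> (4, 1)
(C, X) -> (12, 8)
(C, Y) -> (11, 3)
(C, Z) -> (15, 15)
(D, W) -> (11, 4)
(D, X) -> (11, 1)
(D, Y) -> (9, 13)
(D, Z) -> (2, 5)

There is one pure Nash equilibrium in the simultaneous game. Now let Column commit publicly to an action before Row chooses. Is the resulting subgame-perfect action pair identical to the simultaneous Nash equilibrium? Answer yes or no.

yes

Backward induction with Column moving first.
- W: BR = D, leader payoff 4.
- X: BR = B, leader payoff 6.
- Y: BR = C, leader payoff 3.
- Z: BR = C, leader payoff 15.
Among 4, 6, 3, 15, the best is 15 at Z. Subgame-perfect outcome: (C, Z) with payoffs (15, 15).
Now find the simultaneous Nash equilibrium.
Row's best replies: W→D; X→B; Y→C; Z→C.
Column's best replies: A→Y; B→Z; C→Z; D→Y.
Only (C, Z) has each player best-responding; Nash payoffs (15, 15).
Sequential outcome (C, Z) coincides with the Nash profile (C, Z).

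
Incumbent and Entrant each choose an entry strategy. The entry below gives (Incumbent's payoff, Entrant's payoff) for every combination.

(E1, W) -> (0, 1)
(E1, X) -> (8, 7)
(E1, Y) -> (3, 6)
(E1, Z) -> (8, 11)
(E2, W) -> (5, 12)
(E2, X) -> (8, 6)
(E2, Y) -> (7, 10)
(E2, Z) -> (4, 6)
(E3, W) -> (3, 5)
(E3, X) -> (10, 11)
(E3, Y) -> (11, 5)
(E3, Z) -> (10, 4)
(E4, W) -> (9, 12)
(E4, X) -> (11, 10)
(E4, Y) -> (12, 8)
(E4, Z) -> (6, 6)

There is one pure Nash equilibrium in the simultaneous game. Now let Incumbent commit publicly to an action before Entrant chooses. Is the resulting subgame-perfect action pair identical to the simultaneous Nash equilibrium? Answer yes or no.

Entrant best-responds to each possible Incumbent move:
- E1: Entrant compares 1, 7, 6, 11 and picks Z; Incumbent would get 8.
- E2: Entrant compares 12, 6, 10, 6 and picks W; Incumbent would get 5.
- E3: Entrant compares 5, 11, 5, 4 and picks X; Incumbent would get 10.
- E4: Entrant compares 12, 10, 8, 6 and picks W; Incumbent would get 9.
Incumbent's induced payoffs are 8, 5, 10, 9, so Incumbent commits to E3. Subgame-perfect outcome: (E3, X) with payoffs (10, 11).
For the simultaneous game, intersect best replies.
Incumbent's best replies: W→E4; X→E4; Y→E4; Z→E3.
Entrant's best replies: E1→Z; E2→W; E3→X; E4→W.
Only (E4, W) has each player best-responding; Nash payoffs (9, 12).
Sequential outcome (E3, X) differs from the Nash profile (E4, W).

no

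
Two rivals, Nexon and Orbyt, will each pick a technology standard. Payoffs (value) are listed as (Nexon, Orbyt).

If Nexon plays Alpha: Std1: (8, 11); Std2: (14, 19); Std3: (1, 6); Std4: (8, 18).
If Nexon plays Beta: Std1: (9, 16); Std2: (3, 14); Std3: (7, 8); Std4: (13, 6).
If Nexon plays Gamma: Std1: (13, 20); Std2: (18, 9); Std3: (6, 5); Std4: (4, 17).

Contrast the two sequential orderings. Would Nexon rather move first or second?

If Nexon leads: Orbyt's best replies are Alpha→Std2, Beta→Std1, Gamma→Std1; Nexon's induced payoffs 14, 9, 13; outcome (Alpha, Std2), payoffs (14, 19).
If Orbyt leads: Nexon's best replies are Std1→Gamma, Std2→Gamma, Std3→Beta, Std4→Beta; Orbyt's induced payoffs 20, 9, 8, 6; outcome (Gamma, Std1), payoffs (13, 20).
Nexon gets 14 moving first and 13 moving second, so Nexon prefers to move first.

first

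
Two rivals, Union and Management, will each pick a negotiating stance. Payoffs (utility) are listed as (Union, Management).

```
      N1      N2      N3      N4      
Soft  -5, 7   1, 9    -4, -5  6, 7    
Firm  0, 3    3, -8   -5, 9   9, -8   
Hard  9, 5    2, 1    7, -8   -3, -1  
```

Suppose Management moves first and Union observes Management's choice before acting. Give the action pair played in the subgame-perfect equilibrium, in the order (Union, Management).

Work backward from Union's decision.
- N1: BR = Hard, leader payoff 5.
- N2: BR = Firm, leader payoff -8.
- N3: BR = Hard, leader payoff -8.
- N4: BR = Firm, leader payoff -8.
Maximizing over 5, -8, -8, -8, Management chooses N1. Subgame-perfect outcome: (Hard, N1) with payoffs (9, 5).

(Hard, N1)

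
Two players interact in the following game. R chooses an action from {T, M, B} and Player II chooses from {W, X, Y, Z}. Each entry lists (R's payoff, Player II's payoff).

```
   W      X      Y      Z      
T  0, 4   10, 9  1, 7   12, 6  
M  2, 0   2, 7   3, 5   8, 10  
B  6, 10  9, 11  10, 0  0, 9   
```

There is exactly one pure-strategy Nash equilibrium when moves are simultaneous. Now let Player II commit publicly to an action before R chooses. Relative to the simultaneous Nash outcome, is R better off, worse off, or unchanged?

Solve by backward induction (Player II leads).
- W: R compares 0, 2, 6 and picks B; Player II would get 10.
- X: R compares 10, 2, 9 and picks T; Player II would get 9.
- Y: R compares 1, 3, 10 and picks B; Player II would get 0.
- Z: R compares 12, 8, 0 and picks T; Player II would get 6.
Among 10, 9, 0, 6, the best is 10 at W. Subgame-perfect outcome: (B, W) with payoffs (6, 10).
Under simultaneous play:
R's best replies: W→B; X→T; Y→B; Z→T.
Player II's best replies: T→X; M→Z; B→X.
The unique mutual best reply is (T, X), giving (10, 9).
R earns 6 sequentially versus 10 at the Nash outcome: worse off.

worse off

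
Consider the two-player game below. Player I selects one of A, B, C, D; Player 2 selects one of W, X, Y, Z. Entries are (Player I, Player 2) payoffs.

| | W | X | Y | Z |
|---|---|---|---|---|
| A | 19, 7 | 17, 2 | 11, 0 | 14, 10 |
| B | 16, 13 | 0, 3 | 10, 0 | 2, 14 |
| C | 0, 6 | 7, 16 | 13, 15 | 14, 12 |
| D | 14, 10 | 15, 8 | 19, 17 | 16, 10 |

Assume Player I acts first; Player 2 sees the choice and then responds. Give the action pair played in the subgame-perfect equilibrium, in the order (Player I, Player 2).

(D, Y)

Player 2 best-responds to each possible Player I move:
- A → Player 2 plays Z (best of 7, 2, 0, 10); Player I gets 14.
- B → Player 2 plays Z (best of 13, 3, 0, 14); Player I gets 2.
- C → Player 2 plays X (best of 6, 16, 15, 12); Player I gets 7.
- D → Player 2 plays Y (best of 10, 8, 17, 10); Player I gets 19.
Player I's induced payoffs are 14, 2, 7, 19, so Player I commits to D. Subgame-perfect outcome: (D, Y) with payoffs (19, 17).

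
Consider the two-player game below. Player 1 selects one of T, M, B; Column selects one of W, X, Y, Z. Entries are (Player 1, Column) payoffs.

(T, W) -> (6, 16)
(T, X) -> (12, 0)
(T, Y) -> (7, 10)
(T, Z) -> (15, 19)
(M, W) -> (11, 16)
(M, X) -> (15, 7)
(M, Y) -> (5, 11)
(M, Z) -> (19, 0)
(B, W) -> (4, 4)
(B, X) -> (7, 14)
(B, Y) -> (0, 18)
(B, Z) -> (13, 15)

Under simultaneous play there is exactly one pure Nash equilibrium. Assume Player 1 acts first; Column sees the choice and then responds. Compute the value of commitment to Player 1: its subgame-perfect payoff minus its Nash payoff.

4

Work backward from Column's decision.
- T → Column plays Z (best of 16, 0, 10, 19); Player 1 gets 15.
- M → Column plays W (best of 16, 7, 11, 0); Player 1 gets 11.
- B → Column plays Y (best of 4, 14, 18, 15); Player 1 gets 0.
Player 1's induced payoffs are 15, 11, 0, so Player 1 commits to T. Subgame-perfect outcome: (T, Z) with payoffs (15, 19).
Now find the simultaneous Nash equilibrium.
Player 1's best replies: W→M; X→M; Y→T; Z→M.
Column's best replies: T→Z; M→W; B→Y.
Only (M, W) has each player best-responding; Nash payoffs (11, 16).
Player 1's commitment gain: 15 − 11 = 4.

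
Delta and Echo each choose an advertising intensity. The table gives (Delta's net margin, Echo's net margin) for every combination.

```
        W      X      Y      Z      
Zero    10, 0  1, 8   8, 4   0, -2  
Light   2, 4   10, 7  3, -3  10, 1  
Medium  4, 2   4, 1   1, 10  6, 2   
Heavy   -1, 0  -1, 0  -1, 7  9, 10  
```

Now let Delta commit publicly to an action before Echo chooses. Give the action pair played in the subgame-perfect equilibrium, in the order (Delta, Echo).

(Light, X)

Backward induction with Delta moving first.
- Zero: Echo compares 0, 8, 4, -2 and picks X; Delta would get 1.
- Light: Echo compares 4, 7, -3, 1 and picks X; Delta would get 10.
- Medium: Echo compares 2, 1, 10, 2 and picks Y; Delta would get 1.
- Heavy: Echo compares 0, 0, 7, 10 and picks Z; Delta would get 9.
Delta's induced payoffs are 1, 10, 1, 9, so Delta commits to Light. Subgame-perfect outcome: (Light, X) with payoffs (10, 7).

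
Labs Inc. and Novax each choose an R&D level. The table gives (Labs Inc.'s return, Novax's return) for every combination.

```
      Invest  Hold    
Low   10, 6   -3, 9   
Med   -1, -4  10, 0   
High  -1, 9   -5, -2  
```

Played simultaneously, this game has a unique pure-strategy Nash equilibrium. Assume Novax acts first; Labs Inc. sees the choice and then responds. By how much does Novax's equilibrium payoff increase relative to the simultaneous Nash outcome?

Labs Inc. best-responds to each possible Novax move:
- Invest → Labs Inc. plays Low (best of 10, -1, -1); Novax gets 6.
- Hold → Labs Inc. plays Med (best of -3, 10, -5); Novax gets 0.
Among 6, 0, the best is 6 at Invest. Subgame-perfect outcome: (Low, Invest) with payoffs (10, 6).
Now find the simultaneous Nash equilibrium.
Labs Inc.'s best replies: Invest→Low; Hold→Med.
Novax's best replies: Low→Hold; Med→Hold; High→Invest.
Only (Med, Hold) has each player best-responding; Nash payoffs (10, 0).
Novax's commitment gain: 6 − 0 = 6.

6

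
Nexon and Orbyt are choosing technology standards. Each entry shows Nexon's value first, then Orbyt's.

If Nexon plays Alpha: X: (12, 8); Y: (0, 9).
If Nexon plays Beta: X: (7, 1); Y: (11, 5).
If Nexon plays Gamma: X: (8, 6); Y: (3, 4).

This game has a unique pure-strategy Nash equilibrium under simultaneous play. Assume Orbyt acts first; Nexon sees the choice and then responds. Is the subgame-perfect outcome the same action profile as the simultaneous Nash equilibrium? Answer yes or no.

Work backward from Nexon's decision.
- X → Nexon plays Alpha (best of 12, 7, 8); Orbyt gets 8.
- Y → Nexon plays Beta (best of 0, 11, 3); Orbyt gets 5.
Orbyt's induced payoffs are 8, 5, so Orbyt commits to X. Subgame-perfect outcome: (Alpha, X) with payoffs (12, 8).
For the simultaneous game, intersect best replies.
Nexon's best replies: X→Alpha; Y→Beta.
Orbyt's best replies: Alpha→Y; Beta→Y; Gamma→X.
Only (Beta, Y) has each player best-responding; Nash payoffs (11, 5).
Sequential outcome (Alpha, X) differs from the Nash profile (Beta, Y).

no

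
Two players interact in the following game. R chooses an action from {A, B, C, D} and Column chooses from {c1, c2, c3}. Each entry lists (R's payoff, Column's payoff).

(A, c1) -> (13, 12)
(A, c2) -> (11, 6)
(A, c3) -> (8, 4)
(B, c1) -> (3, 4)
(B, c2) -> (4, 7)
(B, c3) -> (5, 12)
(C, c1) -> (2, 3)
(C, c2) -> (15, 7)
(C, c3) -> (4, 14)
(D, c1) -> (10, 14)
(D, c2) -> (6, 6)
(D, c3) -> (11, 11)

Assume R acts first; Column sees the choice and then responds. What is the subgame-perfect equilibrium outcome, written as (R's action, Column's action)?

(A, c1)

Column best-responds to each possible R move:
- A → Column plays c1 (best of 12, 6, 4); R gets 13.
- B → Column plays c3 (best of 4, 7, 12); R gets 5.
- C → Column plays c3 (best of 3, 7, 14); R gets 4.
- D → Column plays c1 (best of 14, 6, 11); R gets 10.
Among 13, 5, 4, 10, the best is 13 at A. Subgame-perfect outcome: (A, c1) with payoffs (13, 12).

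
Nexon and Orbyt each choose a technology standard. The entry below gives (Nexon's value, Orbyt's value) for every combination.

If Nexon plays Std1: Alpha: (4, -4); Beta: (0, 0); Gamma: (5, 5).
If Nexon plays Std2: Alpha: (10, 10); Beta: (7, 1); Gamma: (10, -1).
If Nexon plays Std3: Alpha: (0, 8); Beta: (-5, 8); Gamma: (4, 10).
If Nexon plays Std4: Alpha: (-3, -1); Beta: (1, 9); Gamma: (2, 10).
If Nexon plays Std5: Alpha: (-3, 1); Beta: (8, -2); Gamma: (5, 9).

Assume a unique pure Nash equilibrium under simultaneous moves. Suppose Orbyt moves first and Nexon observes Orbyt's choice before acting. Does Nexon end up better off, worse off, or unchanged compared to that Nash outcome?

unchanged

Backward induction with Orbyt moving first.
- Alpha: BR = Std2, leader payoff 10.
- Beta: BR = Std5, leader payoff -2.
- Gamma: BR = Std2, leader payoff -1.
Orbyt's induced payoffs are 10, -2, -1, so Orbyt commits to Alpha. Subgame-perfect outcome: (Std2, Alpha) with payoffs (10, 10).
Under simultaneous play:
Nexon's best replies: Alpha→Std2; Beta→Std5; Gamma→Std2.
Orbyt's best replies: Std1→Gamma; Std2→Alpha; Std3→Gamma; Std4→Gamma; Std5→Gamma.
Only (Std2, Alpha) has each player best-responding; Nash payoffs (10, 10).
Nexon earns 10 sequentially versus 10 at the Nash outcome: unchanged.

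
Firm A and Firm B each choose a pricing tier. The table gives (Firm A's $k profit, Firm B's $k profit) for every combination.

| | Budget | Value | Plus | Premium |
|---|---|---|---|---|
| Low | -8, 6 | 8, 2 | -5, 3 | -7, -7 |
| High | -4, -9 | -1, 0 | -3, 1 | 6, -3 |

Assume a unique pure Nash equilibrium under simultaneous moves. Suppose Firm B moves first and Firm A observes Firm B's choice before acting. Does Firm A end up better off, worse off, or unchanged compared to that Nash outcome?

better off

Firm A best-responds to each possible Firm B move:
- Budget → Firm A plays High (best of -8, -4); Firm B gets -9.
- Value → Firm A plays Low (best of 8, -1); Firm B gets 2.
- Plus → Firm A plays High (best of -5, -3); Firm B gets 1.
- Premium → Firm A plays High (best of -7, 6); Firm B gets -3.
Firm B's induced payoffs are -9, 2, 1, -3, so Firm B commits to Value. Subgame-perfect outcome: (Low, Value) with payoffs (8, 2).
For the simultaneous game, intersect best replies.
Firm A's best replies: Budget→High; Value→Low; Plus→High; Premium→High.
Firm B's best replies: Low→Budget; High→Plus.
The unique mutual best reply is (High, Plus), giving (-3, 1).
Firm A earns 8 sequentially versus -3 at the Nash outcome: better off.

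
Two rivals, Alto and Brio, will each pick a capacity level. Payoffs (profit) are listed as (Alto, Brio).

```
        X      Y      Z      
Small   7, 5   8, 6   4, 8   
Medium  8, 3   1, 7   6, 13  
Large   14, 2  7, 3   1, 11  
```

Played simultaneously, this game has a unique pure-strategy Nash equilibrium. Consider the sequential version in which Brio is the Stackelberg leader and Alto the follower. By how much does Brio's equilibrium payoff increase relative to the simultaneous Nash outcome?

0

Work backward from Alto's decision.
- X → Alto plays Large (best of 7, 8, 14); Brio gets 2.
- Y → Alto plays Small (best of 8, 1, 7); Brio gets 6.
- Z → Alto plays Medium (best of 4, 6, 1); Brio gets 13.
Brio's induced payoffs are 2, 6, 13, so Brio commits to Z. Subgame-perfect outcome: (Medium, Z) with payoffs (6, 13).
Under simultaneous play:
Alto's best replies: X→Large; Y→Small; Z→Medium.
Brio's best replies: Small→Z; Medium→Z; Large→Z.
The unique mutual best reply is (Medium, Z), giving (6, 13).
Brio's commitment gain: 13 − 13 = 0.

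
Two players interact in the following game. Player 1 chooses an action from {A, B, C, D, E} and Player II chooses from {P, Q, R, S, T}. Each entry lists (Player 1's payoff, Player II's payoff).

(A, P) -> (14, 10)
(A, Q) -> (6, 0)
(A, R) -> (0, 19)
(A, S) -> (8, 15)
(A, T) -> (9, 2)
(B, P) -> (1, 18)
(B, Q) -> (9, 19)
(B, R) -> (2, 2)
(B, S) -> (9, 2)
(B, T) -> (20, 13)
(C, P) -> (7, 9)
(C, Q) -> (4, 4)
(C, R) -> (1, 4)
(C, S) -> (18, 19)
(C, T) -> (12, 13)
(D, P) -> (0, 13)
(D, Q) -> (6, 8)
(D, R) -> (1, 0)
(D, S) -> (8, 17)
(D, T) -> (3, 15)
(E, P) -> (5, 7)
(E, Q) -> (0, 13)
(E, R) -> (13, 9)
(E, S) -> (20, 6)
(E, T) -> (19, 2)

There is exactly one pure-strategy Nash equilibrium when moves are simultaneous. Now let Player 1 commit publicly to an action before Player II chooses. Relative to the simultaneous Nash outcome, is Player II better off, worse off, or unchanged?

Backward induction with Player 1 moving first.
- A: BR = R, leader payoff 0.
- B: BR = Q, leader payoff 9.
- C: BR = S, leader payoff 18.
- D: BR = S, leader payoff 8.
- E: BR = Q, leader payoff 0.
Among 0, 9, 18, 8, 0, the best is 18 at C. Subgame-perfect outcome: (C, S) with payoffs (18, 19).
Now find the simultaneous Nash equilibrium.
Player 1's best replies: P→A; Q→B; R→E; S→E; T→B.
Player II's best replies: A→R; B→Q; C→S; D→S; E→Q.
The unique mutual best reply is (B, Q), giving (9, 19).
Player II earns 19 sequentially versus 19 at the Nash outcome: unchanged.

unchanged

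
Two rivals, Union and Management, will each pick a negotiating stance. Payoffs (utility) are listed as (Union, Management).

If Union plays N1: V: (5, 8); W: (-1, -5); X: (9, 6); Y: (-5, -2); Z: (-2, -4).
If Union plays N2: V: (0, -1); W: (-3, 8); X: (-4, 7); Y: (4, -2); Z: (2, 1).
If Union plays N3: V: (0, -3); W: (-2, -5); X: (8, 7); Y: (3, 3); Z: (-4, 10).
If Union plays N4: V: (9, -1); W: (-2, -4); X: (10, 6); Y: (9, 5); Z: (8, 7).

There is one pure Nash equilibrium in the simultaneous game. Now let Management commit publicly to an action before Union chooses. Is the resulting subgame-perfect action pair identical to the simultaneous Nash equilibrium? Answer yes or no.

Backward induction with Management moving first.
- V: BR = N4, leader payoff -1.
- W: BR = N1, leader payoff -5.
- X: BR = N4, leader payoff 6.
- Y: BR = N4, leader payoff 5.
- Z: BR = N4, leader payoff 7.
Management's induced payoffs are -1, -5, 6, 5, 7, so Management commits to Z. Subgame-perfect outcome: (N4, Z) with payoffs (8, 7).
For the simultaneous game, intersect best replies.
Union's best replies: V→N4; W→N1; X→N4; Y→N4; Z→N4.
Management's best replies: N1→V; N2→W; N3→Z; N4→Z.
Only (N4, Z) has each player best-responding; Nash payoffs (8, 7).
Sequential outcome (N4, Z) coincides with the Nash profile (N4, Z).

yes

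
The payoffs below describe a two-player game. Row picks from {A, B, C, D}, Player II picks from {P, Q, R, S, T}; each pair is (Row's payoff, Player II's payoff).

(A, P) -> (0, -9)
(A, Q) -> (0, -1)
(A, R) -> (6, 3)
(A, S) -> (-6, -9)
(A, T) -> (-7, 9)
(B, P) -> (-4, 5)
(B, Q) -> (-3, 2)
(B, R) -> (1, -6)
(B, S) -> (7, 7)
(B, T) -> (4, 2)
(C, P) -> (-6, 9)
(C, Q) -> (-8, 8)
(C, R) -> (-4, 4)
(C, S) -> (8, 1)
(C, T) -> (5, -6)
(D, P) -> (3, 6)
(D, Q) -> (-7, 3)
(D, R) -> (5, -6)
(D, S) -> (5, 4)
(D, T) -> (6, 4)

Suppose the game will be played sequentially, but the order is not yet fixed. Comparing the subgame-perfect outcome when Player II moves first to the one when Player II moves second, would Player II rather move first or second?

If Row leads: Player II's best replies are A→T, B→S, C→P, D→P; Row's induced payoffs -7, 7, -6, 3; outcome (B, S), payoffs (7, 7).
If Player II leads: Row's best replies are P→D, Q→A, R→A, S→C, T→D; Player II's induced payoffs 6, -1, 3, 1, 4; outcome (D, P), payoffs (3, 6).
Player II gets 6 moving first and 7 moving second, so Player II prefers to move second.

second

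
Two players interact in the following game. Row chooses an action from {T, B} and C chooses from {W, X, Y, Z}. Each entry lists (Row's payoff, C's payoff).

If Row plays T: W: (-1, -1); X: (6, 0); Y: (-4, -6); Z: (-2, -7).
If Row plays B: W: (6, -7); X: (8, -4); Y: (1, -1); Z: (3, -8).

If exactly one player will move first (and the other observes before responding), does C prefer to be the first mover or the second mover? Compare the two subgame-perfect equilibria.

second

If Row leads: C's best replies are T→X, B→Y; Row's induced payoffs 6, 1; outcome (T, X), payoffs (6, 0).
If C leads: Row's best replies are W→B, X→B, Y→B, Z→B; C's induced payoffs -7, -4, -1, -8; outcome (B, Y), payoffs (1, -1).
C gets -1 moving first and 0 moving second, so C prefers to move second.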